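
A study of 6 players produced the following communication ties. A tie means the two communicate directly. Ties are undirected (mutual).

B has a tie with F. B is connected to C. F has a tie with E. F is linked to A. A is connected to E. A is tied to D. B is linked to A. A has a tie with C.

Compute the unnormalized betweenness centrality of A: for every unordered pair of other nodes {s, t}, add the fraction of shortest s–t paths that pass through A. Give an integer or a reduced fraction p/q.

6

Pairs whose geodesics pass through A — B–D: 1; B–E: 1/2; F–D: 1; F–C: 1/2; D–E: 1; D–C: 1; E–C: 1.
All other pairs contribute 0.
Summing the contributions gives betweenness(A) = 6.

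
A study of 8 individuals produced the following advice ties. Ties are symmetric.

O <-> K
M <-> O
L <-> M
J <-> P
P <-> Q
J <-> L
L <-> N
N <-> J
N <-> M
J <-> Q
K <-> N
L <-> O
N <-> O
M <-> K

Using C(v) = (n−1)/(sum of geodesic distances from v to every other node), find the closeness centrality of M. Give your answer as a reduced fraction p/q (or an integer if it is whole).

7/12

Distances from M: J:2, K:1, L:1, N:1, O:1, P:3, Q:3. Sum = 12.
n = 8, so closeness = 7/12.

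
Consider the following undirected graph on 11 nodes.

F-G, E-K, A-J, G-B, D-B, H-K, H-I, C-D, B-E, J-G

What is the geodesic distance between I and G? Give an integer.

5

One shortest route is I – H – K – E – B – G, which uses 5 edges, and at distance 4 from I we only reach {B}, which does not include G. So d(I,G) = 5.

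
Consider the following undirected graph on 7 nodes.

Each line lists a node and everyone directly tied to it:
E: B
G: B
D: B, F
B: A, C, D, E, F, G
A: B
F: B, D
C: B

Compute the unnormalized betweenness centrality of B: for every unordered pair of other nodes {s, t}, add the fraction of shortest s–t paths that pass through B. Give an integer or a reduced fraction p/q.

14

Pairs whose geodesics pass through B — A–E: 1; A–D: 1; A–C: 1; A–F: 1; A–G: 1; E–D: 1; E–C: 1; E–F: 1; E–G: 1; D–C: 1; D–G: 1; C–F: 1; C–G: 1; F–G: 1.
All other pairs contribute 0.
Summing the contributions gives betweenness(B) = 14.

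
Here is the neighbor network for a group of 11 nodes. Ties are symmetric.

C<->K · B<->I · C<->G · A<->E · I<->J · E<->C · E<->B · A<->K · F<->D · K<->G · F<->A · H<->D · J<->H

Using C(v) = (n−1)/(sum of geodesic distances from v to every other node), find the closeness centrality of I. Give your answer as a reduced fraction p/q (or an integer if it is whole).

10/27

Distances from I: A:3, B:1, C:3, D:3, E:2, F:4, G:4, H:2, J:1, K:4. Sum = 27.
n = 11, so closeness = 10/27.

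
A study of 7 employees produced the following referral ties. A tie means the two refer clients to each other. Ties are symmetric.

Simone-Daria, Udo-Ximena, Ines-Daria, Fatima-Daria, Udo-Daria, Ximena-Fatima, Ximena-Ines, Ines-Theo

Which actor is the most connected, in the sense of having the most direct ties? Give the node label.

Daria

Degrees — Daria:4, Fatima:2, Ines:3, Simone:1, Theo:1, Udo:2, Ximena:3.
The maximum is 4, attained only by Daria.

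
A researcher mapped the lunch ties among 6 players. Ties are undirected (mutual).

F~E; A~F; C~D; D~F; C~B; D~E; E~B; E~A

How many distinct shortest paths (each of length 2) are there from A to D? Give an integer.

2

The shortest distance is 2. The length-2 paths are: A–E–D; A–F–D.
That gives 2 distinct shortest paths.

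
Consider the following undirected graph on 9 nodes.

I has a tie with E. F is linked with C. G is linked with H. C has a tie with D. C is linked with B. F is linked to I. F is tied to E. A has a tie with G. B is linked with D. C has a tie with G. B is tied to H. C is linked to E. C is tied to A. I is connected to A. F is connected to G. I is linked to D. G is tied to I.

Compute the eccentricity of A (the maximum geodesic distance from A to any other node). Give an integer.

2

Distances from A: B:2, C:1, D:2, E:2, F:2, G:1, H:2, I:1.
The largest is 2 (to H, F, E, D, and B), so the eccentricity of A is 2.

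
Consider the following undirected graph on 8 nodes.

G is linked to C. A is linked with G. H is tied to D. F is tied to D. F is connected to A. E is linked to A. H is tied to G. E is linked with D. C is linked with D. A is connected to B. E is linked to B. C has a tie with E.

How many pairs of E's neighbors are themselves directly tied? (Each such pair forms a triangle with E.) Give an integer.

2

E's neighbors: A, B, C, and D.
Neighbor pairs that are themselves tied: E–A–B; E–C–D. Each forms one triangle with E, for 2 in total.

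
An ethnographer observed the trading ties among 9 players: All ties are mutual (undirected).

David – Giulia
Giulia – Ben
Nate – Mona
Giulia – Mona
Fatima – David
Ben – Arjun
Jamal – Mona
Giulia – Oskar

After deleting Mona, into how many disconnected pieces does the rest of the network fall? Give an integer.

3

Without Mona, the remaining ties split the others into: {Arjun, Ben, David, Fatima, Giulia, Oskar}; {Nate}; {Jamal}.
That's 3 separate components.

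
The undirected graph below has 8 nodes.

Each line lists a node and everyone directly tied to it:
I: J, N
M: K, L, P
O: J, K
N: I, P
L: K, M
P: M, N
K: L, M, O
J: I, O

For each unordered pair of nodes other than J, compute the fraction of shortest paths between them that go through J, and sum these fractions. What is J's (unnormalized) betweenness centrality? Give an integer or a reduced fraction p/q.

Pairs whose geodesics pass through J — L–I: 1/2; K–I: 1; O–I: 1; O–N: 1.
All other pairs contribute 0.
Summing the contributions gives betweenness(J) = 7/2.

7/2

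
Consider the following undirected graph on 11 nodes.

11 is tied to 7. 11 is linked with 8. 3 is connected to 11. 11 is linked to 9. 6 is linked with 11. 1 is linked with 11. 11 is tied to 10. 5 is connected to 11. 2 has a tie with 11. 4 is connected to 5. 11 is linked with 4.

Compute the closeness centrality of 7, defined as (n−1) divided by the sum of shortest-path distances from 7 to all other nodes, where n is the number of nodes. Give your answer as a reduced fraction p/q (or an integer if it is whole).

10/19

Distances from 7: 1:2, 2:2, 3:2, 4:2, 5:2, 6:2, 8:2, 9:2, 10:2, 11:1. Sum = 19.
n = 11, so closeness = 10/19.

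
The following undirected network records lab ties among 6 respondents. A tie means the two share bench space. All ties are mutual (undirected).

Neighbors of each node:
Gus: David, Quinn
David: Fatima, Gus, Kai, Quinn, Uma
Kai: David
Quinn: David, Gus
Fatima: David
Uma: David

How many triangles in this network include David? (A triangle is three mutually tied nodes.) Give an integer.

David's neighbors: Fatima, Gus, Kai, Quinn, and Uma.
Neighbor pairs that are themselves tied: David–Gus–Quinn. Each forms one triangle with David, for 1 in total.

1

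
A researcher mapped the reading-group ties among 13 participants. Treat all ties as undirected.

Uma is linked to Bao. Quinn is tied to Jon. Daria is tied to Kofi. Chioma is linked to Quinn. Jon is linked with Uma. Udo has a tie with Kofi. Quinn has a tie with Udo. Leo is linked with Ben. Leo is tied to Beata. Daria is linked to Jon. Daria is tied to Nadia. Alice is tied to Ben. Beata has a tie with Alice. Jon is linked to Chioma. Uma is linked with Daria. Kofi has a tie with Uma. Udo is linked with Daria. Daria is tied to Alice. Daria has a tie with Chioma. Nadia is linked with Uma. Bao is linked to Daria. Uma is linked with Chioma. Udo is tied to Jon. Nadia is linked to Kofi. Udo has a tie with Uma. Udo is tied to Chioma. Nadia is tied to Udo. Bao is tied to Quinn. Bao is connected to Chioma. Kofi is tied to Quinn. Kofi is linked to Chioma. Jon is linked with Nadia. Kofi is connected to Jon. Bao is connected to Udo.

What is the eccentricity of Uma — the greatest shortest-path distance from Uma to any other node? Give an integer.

Distances from Uma: Alice:2, Bao:1, Beata:3, Ben:3, Chioma:1, Daria:1, Jon:1, Kofi:1, Leo:4, Nadia:1, Quinn:2, Udo:1.
The largest is 4 (to Leo), so the eccentricity of Uma is 4.

4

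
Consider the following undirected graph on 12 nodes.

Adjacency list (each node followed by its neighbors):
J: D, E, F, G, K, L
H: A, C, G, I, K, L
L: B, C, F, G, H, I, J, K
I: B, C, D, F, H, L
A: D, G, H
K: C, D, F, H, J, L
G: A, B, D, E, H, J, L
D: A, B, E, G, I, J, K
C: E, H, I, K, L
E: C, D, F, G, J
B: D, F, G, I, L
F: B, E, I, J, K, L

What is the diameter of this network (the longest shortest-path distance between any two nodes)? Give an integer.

3

Eccentricity of each node (its greatest distance to any other): A:3, B:2, C:2, D:2, E:2, F:3, G:2, H:2, I:2, J:2, K:2, L:2.
The maximum eccentricity is 3, realized for instance by the pair A–F via A – G – J – F. So the diameter is 3.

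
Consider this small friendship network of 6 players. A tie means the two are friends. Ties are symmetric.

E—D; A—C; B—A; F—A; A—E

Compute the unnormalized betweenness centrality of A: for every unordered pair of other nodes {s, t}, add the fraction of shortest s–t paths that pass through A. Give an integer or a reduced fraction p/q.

9

Pairs whose geodesics pass through A — F–D: 1; F–C: 1; F–E: 1; F–B: 1; D–C: 1; D–B: 1; C–E: 1; C–B: 1; E–B: 1.
All other pairs contribute 0.
Summing the contributions gives betweenness(A) = 9.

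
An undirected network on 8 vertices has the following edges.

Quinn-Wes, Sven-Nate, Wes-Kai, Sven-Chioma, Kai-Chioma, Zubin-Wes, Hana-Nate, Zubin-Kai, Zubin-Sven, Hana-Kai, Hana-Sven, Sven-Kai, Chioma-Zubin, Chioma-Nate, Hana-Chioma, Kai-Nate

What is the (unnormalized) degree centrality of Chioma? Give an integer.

Chioma is directly tied to Hana, Kai, Nate, Sven, and Zubin. That is 5 neighbors, so the degree of Chioma is 5.

5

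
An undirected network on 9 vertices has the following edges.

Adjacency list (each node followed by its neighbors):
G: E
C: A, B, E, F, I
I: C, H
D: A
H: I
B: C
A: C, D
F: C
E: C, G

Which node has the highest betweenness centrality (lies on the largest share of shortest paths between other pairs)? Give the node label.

Unnormalized betweenness of each node: A:7, B:0, C:25, D:0, E:7, F:0, G:0, H:0, I:7.
C has the largest value, 25, making it the main broker — the node through which the most shortest paths run.

C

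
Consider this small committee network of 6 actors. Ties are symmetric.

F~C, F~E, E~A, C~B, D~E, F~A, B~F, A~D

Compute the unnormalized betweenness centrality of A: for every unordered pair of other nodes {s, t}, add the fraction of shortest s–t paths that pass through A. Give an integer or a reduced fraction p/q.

3/2

Pairs whose geodesics pass through A — F–D: 1/2; B–D: 1/2; C–D: 1/2.
All other pairs contribute 0.
Summing the contributions gives betweenness(A) = 3/2.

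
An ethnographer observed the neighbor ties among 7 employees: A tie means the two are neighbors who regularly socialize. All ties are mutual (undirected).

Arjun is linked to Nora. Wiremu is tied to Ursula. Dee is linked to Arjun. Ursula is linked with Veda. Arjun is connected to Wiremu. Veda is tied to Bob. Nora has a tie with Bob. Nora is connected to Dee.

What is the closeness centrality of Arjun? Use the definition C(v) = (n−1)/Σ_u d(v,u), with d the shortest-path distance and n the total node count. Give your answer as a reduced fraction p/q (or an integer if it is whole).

Distances from Arjun: Bob:2, Dee:1, Nora:1, Ursula:2, Veda:3, Wiremu:1. Sum = 10.
n = 7, so closeness = 6/10 = 3/5.

3/5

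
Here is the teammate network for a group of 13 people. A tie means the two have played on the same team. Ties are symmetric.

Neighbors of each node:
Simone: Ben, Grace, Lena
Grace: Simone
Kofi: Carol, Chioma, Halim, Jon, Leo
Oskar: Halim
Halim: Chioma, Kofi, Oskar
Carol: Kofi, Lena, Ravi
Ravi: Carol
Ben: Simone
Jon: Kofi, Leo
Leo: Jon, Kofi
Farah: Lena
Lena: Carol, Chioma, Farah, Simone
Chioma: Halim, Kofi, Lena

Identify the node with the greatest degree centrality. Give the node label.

Degrees — Ben:1, Carol:3, Chioma:3, Farah:1, Grace:1, Halim:3, Jon:2, Kofi:5, Lena:4, Leo:2, Oskar:1, Ravi:1, Simone:3.
The maximum is 5, attained only by Kofi.

Kofi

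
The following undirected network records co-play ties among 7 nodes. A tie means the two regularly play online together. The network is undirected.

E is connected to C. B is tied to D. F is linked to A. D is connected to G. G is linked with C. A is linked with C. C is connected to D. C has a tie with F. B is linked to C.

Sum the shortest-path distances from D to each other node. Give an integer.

Distances from D: A:2, B:1, C:1, E:2, F:2, G:1.
Sum = 2 + 1 + 1 + 2 + 2 + 1 = 9.

9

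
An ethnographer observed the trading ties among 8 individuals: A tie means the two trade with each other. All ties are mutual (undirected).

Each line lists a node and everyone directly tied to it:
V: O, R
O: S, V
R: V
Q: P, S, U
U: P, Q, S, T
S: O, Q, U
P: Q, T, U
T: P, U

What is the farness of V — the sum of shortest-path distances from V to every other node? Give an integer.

Distances from V: O:1, P:4, Q:3, R:1, S:2, T:4, U:3.
Sum = 1 + 4 + 3 + 1 + 2 + 4 + 3 = 18.

18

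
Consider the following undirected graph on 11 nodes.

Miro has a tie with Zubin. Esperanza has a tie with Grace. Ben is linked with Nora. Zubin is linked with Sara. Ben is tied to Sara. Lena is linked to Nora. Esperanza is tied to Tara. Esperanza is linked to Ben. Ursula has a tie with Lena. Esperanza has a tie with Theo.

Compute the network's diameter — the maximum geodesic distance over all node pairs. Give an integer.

6

Eccentricity of each node (its greatest distance to any other): Ben:3, Esperanza:4, Grace:5, Lena:5, Miro:6, Nora:4, Sara:4, Tara:5, Theo:5, Ursula:6, Zubin:5.
The maximum eccentricity is 6, realized for instance by the pair Miro–Ursula via Miro – Zubin – Sara – Ben – Nora – Lena – Ursula. So the diameter is 6.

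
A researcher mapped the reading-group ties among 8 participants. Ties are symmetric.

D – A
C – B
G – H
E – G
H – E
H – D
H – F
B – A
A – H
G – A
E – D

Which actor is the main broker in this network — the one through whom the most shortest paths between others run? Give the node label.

A

Unnormalized betweenness of each node: A:31/3, B:6, C:0, D:1, E:1/3, F:0, G:1, H:22/3.
A has the largest value, 31/3, making it the main broker — the node through which the most shortest paths run.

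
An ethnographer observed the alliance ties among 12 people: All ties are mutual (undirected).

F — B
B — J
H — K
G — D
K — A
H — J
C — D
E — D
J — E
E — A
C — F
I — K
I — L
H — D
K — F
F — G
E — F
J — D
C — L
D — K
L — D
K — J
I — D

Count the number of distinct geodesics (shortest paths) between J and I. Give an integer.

The shortest distance is 2. The length-2 paths are: J–K–I; J–D–I.
That gives 2 distinct shortest paths.

2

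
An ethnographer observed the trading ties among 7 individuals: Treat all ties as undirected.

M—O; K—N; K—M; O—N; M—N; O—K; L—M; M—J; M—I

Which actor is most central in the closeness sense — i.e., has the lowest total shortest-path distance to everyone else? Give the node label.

Farness (sum of distances to all others) for each node — I:11, J:11, K:9, L:11, M:6, N:9, O:9.
The smallest farness is 6, for M, so M has the highest closeness.

M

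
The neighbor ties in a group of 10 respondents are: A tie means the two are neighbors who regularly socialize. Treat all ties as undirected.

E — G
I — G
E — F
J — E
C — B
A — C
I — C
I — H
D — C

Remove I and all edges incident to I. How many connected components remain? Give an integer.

Without I, the remaining ties split the others into: {A, B, C, D}; {E, F, G, J}; {H}.
That's 3 separate components.

3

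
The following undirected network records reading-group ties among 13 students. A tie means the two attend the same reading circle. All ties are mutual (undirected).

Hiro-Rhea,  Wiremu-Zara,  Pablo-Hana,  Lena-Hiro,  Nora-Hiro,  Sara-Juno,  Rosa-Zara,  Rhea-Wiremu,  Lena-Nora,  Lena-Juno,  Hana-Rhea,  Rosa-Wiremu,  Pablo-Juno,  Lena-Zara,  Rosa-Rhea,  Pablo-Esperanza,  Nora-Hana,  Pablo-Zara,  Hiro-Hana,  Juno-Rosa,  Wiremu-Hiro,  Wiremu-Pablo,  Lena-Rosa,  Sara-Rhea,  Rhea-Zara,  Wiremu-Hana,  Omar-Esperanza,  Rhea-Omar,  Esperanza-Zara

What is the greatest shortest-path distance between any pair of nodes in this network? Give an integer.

3

Eccentricity of each node (its greatest distance to any other): Esperanza:3, Hana:2, Hiro:3, Juno:3, Lena:3, Nora:3, Omar:3, Pablo:2, Rhea:2, Rosa:2, Sara:3, Wiremu:2, Zara:2.
The maximum eccentricity is 3, realized for instance by the pair Nora–Sara via Nora – Lena – Juno – Sara. So the diameter is 3.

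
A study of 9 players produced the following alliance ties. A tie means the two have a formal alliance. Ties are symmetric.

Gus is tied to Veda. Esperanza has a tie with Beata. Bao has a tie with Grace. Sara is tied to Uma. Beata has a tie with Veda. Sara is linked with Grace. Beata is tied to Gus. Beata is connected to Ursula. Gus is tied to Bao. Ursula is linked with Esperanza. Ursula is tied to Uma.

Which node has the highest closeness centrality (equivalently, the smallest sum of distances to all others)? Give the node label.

Farness (sum of distances to all others) for each node — Bao:17, Beata:14, Esperanza:18, Grace:19, Gus:15, Sara:19, Uma:17, Ursula:15, Veda:18.
The smallest farness is 14, for Beata, so Beata has the highest closeness.

Beata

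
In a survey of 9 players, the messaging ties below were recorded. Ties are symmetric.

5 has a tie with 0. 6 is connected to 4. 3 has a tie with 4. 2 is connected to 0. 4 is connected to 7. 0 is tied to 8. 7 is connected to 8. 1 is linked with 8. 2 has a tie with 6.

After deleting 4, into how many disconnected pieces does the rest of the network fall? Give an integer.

Without 4, the remaining ties split the others into: {3}; {0, 1, 2, 5, 6, 7, 8}.
That's 2 separate components.

2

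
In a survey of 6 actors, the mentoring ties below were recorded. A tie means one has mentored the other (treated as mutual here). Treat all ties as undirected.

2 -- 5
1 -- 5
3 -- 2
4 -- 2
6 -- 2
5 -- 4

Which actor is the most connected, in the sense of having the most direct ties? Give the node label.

Degrees — 1:1, 2:4, 3:1, 4:2, 5:3, 6:1.
The maximum is 4, attained only by 2.

2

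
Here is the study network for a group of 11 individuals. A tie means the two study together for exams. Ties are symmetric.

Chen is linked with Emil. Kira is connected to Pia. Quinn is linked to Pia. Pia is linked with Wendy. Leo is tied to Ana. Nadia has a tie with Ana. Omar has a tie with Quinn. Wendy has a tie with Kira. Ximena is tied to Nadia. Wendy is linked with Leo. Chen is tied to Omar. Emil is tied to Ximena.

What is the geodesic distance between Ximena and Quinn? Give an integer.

One shortest route is Ximena – Emil – Chen – Omar – Quinn, which uses 4 edges, and at distance 3 from Ximena we only reach {Leo, Omar}, which does not include Quinn. So d(Ximena,Quinn) = 4.

4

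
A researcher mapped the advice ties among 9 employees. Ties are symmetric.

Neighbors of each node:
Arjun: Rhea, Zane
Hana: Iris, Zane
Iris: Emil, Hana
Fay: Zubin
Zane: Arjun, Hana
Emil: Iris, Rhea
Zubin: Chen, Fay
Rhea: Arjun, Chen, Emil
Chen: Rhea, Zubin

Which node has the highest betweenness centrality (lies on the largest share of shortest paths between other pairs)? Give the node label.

Rhea

Unnormalized betweenness of each node: Arjun:13/2, Chen:12, Emil:13/2, Fay:0, Hana:2, Iris:7/2, Rhea:17, Zane:7/2, Zubin:7.
Rhea has the largest value, 17, making it the main broker — the node through which the most shortest paths run.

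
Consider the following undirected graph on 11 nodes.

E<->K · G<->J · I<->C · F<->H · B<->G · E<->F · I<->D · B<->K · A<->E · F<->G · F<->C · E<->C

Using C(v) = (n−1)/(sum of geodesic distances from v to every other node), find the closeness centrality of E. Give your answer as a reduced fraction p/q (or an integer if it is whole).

Distances from E: A:1, B:2, C:1, D:3, F:1, G:2, H:2, I:2, J:3, K:1. Sum = 18.
n = 11, so closeness = 10/18 = 5/9.

5/9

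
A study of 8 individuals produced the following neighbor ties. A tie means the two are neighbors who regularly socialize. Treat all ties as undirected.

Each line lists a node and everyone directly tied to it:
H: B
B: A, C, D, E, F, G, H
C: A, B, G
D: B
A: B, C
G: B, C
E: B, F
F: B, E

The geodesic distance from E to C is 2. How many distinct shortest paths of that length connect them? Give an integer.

The shortest distance is 2, and the only length-2 path is E–B–C. So there is exactly 1 shortest path.

1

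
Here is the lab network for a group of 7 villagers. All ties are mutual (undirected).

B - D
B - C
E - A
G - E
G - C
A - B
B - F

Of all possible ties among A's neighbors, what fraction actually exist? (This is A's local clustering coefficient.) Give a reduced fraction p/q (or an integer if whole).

A's neighbors: B and E (k = 2).
Possible neighbor pairs: C(2,2) = 1. Edges among them: none → e = 0.
Clustering(A) = 0/1.

0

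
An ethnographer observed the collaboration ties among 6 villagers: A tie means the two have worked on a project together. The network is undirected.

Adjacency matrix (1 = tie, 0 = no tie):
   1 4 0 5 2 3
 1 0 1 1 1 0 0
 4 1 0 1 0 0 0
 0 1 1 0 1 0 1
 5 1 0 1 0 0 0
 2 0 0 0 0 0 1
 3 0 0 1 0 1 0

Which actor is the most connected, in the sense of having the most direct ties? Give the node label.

Degrees — 0:4, 1:3, 2:1, 3:2, 4:2, 5:2.
The maximum is 4, attained only by 0.

0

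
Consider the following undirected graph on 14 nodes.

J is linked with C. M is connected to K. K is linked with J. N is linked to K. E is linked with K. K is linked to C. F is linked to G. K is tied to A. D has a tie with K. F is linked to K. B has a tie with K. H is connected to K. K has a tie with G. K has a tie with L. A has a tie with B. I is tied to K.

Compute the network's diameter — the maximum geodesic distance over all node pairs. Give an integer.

2

Eccentricity of each node (its greatest distance to any other): A:2, B:2, C:2, D:2, E:2, F:2, G:2, H:2, I:2, J:2, K:1, L:2, M:2, N:2.
The maximum eccentricity is 2, realized for instance by the pair L–B via L – K – B. So the diameter is 2.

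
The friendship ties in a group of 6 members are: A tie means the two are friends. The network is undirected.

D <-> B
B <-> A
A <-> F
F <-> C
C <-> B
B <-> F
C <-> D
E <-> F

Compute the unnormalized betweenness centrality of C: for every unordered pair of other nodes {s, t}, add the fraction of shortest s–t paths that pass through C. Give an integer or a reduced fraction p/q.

Pairs whose geodesics pass through C — F–D: 1/2; E–D: 1/2.
All other pairs contribute 0.
Summing the contributions gives betweenness(C) = 1.

1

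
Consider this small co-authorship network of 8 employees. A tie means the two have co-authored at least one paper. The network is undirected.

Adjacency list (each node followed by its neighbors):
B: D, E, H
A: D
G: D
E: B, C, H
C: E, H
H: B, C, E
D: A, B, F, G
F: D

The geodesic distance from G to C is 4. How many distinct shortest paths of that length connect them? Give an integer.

2

The shortest distance is 4. The length-4 paths are: G–D–B–H–C; G–D–B–E–C.
That gives 2 distinct shortest paths.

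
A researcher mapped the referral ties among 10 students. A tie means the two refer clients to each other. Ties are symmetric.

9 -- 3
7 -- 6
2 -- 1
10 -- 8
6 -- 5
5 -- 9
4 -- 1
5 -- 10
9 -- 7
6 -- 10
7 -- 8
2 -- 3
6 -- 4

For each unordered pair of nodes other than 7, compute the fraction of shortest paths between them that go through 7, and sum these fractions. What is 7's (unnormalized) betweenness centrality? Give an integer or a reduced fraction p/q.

6

Pairs whose geodesics pass through 7 — 8–9: 1; 8–3: 1; 8–2: 1; 8–1: 1/2; 8–4: 1/2; 8–6: 1/2; 9–4: 1/2; 9–6: 1/2; 3–6: 1/2.
All other pairs contribute 0.
Summing the contributions gives betweenness(7) = 6.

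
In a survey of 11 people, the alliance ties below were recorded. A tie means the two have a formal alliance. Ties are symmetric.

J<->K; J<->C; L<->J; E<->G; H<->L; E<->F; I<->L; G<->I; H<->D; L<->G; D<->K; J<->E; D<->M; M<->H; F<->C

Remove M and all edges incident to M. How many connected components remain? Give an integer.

M's neighbors (D and H) remain reachable from one another through other ties, so the rest of the network stays in one piece.

1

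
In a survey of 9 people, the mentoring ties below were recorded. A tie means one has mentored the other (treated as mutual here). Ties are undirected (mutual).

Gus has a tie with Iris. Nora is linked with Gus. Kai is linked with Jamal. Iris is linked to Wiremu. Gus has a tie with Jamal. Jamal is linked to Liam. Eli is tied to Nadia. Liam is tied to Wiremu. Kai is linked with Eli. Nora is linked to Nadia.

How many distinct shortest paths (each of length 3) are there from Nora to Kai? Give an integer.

The shortest distance is 3. The length-3 paths are: Nora–Gus–Jamal–Kai; Nora–Nadia–Eli–Kai.
That gives 2 distinct shortest paths.

2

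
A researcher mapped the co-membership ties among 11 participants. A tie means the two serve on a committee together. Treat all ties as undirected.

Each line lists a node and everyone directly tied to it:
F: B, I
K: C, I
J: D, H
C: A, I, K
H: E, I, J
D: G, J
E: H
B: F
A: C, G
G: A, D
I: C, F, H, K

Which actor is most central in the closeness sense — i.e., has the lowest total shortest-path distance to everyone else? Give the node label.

Farness (sum of distances to all others) for each node — A:25, B:34, C:21, D:28, E:29, F:25, G:28, H:20, I:18, J:24, K:24.
The smallest farness is 18, for I, so I has the highest closeness.

I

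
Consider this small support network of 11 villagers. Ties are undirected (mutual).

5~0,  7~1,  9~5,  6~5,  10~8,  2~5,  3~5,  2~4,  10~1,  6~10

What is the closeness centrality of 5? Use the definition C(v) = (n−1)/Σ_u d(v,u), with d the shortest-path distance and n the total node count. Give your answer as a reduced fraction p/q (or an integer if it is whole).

10/19

Distances from 5: 0:1, 1:3, 2:1, 3:1, 4:2, 6:1, 7:4, 8:3, 9:1, 10:2. Sum = 19.
n = 11, so closeness = 10/19.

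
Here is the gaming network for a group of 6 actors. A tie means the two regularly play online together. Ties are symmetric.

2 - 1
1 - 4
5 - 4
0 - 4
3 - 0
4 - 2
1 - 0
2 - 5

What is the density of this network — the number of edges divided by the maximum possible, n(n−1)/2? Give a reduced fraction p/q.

8/15

There are 8 edges and 6 nodes, so the maximum possible is C(6,2) = 15.
Density = 8/15.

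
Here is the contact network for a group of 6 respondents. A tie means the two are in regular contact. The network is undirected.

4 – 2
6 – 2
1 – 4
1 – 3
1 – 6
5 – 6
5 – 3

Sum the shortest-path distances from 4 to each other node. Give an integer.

9

Distances from 4: 1:1, 2:1, 3:2, 5:3, 6:2.
Sum = 1 + 1 + 2 + 3 + 2 = 9.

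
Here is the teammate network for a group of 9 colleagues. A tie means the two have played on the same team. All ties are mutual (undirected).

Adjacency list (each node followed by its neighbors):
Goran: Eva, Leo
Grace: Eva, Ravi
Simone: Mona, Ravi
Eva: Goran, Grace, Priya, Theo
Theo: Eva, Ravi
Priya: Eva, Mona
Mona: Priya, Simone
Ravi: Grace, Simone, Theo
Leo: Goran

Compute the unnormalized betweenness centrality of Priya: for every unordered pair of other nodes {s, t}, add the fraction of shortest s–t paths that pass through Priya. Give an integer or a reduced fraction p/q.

Pairs whose geodesics pass through Priya — Mona–Goran: 1; Mona–Theo: 1/2; Mona–Leo: 1; Mona–Grace: 1/2; Mona–Eva: 1; Goran–Simone: 1/3; Leo–Simone: 1/3; Simone–Eva: 1/3.
All other pairs contribute 0.
Summing the contributions gives betweenness(Priya) = 5.

5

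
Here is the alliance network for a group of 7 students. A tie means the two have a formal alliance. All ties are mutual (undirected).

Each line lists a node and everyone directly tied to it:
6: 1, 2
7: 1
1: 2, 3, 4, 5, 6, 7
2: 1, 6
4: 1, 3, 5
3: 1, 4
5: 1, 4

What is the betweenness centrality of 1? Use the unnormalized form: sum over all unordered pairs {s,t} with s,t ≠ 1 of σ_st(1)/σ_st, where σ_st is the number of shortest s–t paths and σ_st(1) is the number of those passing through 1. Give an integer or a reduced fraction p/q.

Pairs whose geodesics pass through 1 — 7–5: 1; 7–3: 1; 7–4: 1; 7–2: 1; 7–6: 1; 5–3: 1/2; 5–2: 1; 5–6: 1; 3–2: 1; 3–6: 1; 4–2: 1; 4–6: 1.
All other pairs contribute 0.
Summing the contributions gives betweenness(1) = 23/2.

23/2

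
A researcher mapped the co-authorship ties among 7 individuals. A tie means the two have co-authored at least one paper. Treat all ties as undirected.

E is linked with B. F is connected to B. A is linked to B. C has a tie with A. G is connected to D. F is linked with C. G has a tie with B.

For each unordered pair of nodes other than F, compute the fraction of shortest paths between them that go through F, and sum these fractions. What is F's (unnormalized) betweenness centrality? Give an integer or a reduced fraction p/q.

Pairs whose geodesics pass through F — B–C: 1/2; E–C: 1/2; G–C: 1/2; C–D: 1/2.
All other pairs contribute 0.
Summing the contributions gives betweenness(F) = 2.

2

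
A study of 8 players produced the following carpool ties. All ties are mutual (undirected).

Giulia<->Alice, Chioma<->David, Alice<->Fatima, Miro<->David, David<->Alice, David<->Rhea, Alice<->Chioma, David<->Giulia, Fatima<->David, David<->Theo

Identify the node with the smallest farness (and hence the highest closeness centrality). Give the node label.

Farness (sum of distances to all others) for each node — Alice:10, Chioma:12, David:7, Fatima:12, Giulia:12, Miro:13, Rhea:13, Theo:13.
The smallest farness is 7, for David, so David has the highest closeness.

David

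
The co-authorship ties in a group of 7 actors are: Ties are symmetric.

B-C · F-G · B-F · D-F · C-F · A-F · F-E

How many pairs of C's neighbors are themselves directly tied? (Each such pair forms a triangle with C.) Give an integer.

C's neighbors: B and F.
Neighbor pairs that are themselves tied: C–B–F. Each forms one triangle with C, for 1 in total.

1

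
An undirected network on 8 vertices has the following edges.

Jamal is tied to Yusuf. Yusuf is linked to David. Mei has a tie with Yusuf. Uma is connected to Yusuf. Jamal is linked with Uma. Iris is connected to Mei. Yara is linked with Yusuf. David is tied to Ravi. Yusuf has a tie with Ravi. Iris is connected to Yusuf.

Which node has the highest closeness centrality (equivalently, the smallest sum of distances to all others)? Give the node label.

Farness (sum of distances to all others) for each node — David:12, Iris:12, Jamal:12, Mei:12, Ravi:12, Uma:12, Yara:13, Yusuf:7.
The smallest farness is 7, for Yusuf, so Yusuf has the highest closeness.

Yusuf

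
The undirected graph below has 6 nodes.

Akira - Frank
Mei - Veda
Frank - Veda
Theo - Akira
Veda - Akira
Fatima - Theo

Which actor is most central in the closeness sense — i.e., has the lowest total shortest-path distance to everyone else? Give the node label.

Akira

Farness (sum of distances to all others) for each node — Akira:7, Fatima:13, Frank:9, Mei:12, Theo:9, Veda:8.
The smallest farness is 7, for Akira, so Akira has the highest closeness.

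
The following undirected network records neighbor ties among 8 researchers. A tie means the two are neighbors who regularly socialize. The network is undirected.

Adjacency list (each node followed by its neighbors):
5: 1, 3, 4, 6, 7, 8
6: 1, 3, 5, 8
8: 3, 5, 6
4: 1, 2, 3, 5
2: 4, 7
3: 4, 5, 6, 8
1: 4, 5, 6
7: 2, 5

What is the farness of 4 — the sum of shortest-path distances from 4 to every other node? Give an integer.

10

Distances from 4: 1:1, 2:1, 3:1, 5:1, 6:2, 7:2, 8:2.
Sum = 1 + 1 + 1 + 1 + 2 + 2 + 2 = 10.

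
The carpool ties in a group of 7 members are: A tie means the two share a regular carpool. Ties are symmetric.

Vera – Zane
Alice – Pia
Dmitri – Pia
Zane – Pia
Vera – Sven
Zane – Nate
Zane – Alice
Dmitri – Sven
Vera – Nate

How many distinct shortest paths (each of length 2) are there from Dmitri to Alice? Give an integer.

The shortest distance is 2, and the only length-2 path is Dmitri–Pia–Alice. So there is exactly 1 shortest path.

1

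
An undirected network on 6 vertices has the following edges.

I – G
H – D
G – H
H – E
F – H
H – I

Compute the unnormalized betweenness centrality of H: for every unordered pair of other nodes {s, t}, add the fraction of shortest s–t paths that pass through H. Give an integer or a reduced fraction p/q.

9

Pairs whose geodesics pass through H — F–I: 1; F–E: 1; F–D: 1; F–G: 1; I–E: 1; I–D: 1; E–D: 1; E–G: 1; D–G: 1.
All other pairs contribute 0.
Summing the contributions gives betweenness(H) = 9.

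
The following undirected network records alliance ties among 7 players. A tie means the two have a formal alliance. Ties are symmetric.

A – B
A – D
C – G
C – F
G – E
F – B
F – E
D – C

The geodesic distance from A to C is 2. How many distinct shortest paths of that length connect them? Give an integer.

1

The shortest distance is 2, and the only length-2 path is A–D–C. So there is exactly 1 shortest path.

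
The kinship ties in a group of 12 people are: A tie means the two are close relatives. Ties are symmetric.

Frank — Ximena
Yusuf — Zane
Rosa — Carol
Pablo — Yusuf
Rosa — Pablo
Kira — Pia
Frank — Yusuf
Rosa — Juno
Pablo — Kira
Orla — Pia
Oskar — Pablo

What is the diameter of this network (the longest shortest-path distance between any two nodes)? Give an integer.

6

Eccentricity of each node (its greatest distance to any other): Carol:5, Frank:5, Juno:5, Kira:4, Orla:6, Oskar:4, Pablo:3, Pia:5, Rosa:4, Ximena:6, Yusuf:4, Zane:5.
The maximum eccentricity is 6, realized for instance by the pair Orla–Ximena via Orla – Pia – Kira – Pablo – Yusuf – Frank – Ximena. So the diameter is 6.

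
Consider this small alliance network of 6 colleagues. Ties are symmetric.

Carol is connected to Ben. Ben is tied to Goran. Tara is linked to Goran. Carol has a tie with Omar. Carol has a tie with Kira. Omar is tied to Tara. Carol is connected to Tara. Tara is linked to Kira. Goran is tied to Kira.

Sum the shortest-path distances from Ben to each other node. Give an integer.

8

Distances from Ben: Carol:1, Goran:1, Kira:2, Omar:2, Tara:2.
Sum = 1 + 1 + 2 + 2 + 2 = 8.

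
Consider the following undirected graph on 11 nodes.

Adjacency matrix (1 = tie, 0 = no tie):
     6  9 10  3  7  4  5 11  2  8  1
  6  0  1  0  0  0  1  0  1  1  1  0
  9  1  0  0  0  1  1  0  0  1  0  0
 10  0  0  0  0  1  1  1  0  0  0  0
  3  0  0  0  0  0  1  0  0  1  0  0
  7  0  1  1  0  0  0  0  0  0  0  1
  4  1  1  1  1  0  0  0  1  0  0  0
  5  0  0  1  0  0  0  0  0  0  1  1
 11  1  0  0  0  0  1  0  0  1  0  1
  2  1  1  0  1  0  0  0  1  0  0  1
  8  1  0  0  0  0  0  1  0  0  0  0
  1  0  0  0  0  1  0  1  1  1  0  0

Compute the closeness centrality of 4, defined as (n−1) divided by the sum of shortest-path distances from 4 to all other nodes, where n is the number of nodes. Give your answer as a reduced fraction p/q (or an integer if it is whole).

Distances from 4: 1:2, 2:2, 3:1, 5:2, 6:1, 7:2, 8:2, 9:1, 10:1, 11:1. Sum = 15.
n = 11, so closeness = 10/15 = 2/3.

2/3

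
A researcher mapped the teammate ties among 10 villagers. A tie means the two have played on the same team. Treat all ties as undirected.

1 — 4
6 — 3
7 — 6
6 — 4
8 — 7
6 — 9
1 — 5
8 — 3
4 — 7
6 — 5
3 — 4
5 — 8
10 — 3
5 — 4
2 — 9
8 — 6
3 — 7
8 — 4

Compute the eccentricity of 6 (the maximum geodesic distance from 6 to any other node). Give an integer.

Distances from 6: 1:2, 2:2, 3:1, 4:1, 5:1, 7:1, 8:1, 9:1, 10:2.
The largest is 2 (to 10, 1, and 2), so the eccentricity of 6 is 2.

2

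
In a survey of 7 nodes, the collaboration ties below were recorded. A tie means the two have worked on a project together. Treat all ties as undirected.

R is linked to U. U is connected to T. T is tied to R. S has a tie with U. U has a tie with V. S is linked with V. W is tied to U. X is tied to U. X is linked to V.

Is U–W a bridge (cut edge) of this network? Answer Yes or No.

Yes

Without the U–W edge there is no alternate route between U and W, so the network disconnects. It is a bridge.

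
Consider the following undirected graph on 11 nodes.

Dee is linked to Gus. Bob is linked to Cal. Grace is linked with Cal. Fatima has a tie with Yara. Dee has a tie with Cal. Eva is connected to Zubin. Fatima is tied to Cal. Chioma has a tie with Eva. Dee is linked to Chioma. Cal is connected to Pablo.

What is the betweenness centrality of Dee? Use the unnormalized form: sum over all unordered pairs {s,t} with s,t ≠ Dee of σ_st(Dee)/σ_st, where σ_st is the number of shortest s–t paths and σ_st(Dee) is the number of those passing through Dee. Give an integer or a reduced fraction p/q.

Pairs whose geodesics pass through Dee — Grace–Gus: 1; Grace–Zubin: 1; Grace–Eva: 1; Grace–Chioma: 1; Gus–Yara: 1; Gus–Zubin: 1; Gus–Pablo: 1; Gus–Cal: 1; Gus–Eva: 1; Gus–Bob: 1; Gus–Chioma: 1; Gus–Fatima: 1; Yara–Zubin: 1; Yara–Eva: 1 … (+13 more pairs).
All other pairs contribute 0.
Summing the contributions gives betweenness(Dee) = 27.

27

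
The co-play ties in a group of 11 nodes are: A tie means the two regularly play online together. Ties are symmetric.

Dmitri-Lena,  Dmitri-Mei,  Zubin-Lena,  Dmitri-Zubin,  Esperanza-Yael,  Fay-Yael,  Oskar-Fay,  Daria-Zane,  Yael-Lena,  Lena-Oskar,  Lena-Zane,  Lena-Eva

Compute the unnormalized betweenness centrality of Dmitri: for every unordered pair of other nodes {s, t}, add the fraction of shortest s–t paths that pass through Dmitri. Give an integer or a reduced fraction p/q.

Pairs whose geodesics pass through Dmitri — Eva–Mei: 1; Oskar–Mei: 1; Yael–Mei: 1; Daria–Mei: 1; Fay–Mei: 2/2; Zubin–Mei: 1; Mei–Lena: 1; Mei–Zane: 1; Mei–Esperanza: 1.
All other pairs contribute 0.
Summing the contributions gives betweenness(Dmitri) = 9.

9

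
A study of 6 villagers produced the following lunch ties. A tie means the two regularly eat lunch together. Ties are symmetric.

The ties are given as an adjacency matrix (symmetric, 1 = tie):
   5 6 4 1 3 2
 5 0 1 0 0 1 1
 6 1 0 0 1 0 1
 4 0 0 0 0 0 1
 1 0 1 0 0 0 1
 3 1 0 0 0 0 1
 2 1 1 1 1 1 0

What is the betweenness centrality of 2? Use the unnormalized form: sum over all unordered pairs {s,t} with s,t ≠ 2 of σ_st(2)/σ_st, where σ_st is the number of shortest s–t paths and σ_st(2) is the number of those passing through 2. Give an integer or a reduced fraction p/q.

6

Pairs whose geodesics pass through 2 — 5–4: 1; 5–1: 1/2; 6–4: 1; 6–3: 1/2; 4–1: 1; 4–3: 1; 1–3: 1.
All other pairs contribute 0.
Summing the contributions gives betweenness(2) = 6.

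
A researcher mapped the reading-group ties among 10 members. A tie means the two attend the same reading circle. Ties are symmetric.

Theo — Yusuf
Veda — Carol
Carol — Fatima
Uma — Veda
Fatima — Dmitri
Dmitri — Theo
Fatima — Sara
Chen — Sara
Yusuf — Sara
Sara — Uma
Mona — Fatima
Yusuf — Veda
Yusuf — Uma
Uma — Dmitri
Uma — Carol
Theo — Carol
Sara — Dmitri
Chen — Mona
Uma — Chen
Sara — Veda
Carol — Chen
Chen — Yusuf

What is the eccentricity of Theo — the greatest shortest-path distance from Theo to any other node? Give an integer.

Distances from Theo: Carol:1, Chen:2, Dmitri:1, Fatima:2, Mona:3, Sara:2, Uma:2, Veda:2, Yusuf:1.
The largest is 3 (to Mona), so the eccentricity of Theo is 3.

3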